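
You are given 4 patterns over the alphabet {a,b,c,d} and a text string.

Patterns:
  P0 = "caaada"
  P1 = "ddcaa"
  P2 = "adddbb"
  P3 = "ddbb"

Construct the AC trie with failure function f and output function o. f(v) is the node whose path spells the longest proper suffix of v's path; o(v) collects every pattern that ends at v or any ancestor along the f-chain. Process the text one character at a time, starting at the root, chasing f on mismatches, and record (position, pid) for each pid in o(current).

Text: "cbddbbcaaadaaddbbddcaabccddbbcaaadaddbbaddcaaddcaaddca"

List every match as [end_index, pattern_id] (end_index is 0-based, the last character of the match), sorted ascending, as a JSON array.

Build automaton:
Trie nodes:
  n0 'ε': a→12 c→1 d→7
  n1 'c': a→2
  n2 'ca': a→3
  n3 'caa': a→4
  n4 'caaa': d→5
  n5 'caaad': a→6
  n6 'caaada': ·  [P0 ends]
  n7 'd': d→8
  n8 'dd': b→18 c→9
  n9 'ddc': a→10
  n10 'ddca': a→11
  n11 'ddcaa': ·  [P1 ends]
  n12 'a': d→13
  n13 'ad': d→14
  n14 'add': d→15
  n15 'addd': b→16
  n16 'adddb': b→17
  n17 'adddbb': ·  [P2 ends]
  n18 'ddb': b→19
  n19 'ddbb': ·  [P3 ends]

Failure links (BFS by depth):
  fail(1) 'c': from fail(0)=0 chase 'c': 0 ⇒ 0;  out=∅∪out(0)=∅
  fail(7) 'd': from fail(0)=0 chase 'd': 0 ⇒ 0;  out=∅∪out(0)=∅
  fail(12) 'a': from fail(0)=0 chase 'a': 0 ⇒ 0;  out=∅∪out(0)=∅
  fail(2) 'ca': from fail(1)=0 chase 'a': 0 ⇒ 12;  out=∅∪out(12)=∅
  fail(8) 'dd': from fail(7)=0 chase 'd': 0 ⇒ 7;  out=∅∪out(7)=∅
  fail(13) 'ad': from fail(12)=0 chase 'd': 0 ⇒ 7;  out=∅∪out(7)=∅
  fail(3) 'caa': from fail(2)=12 chase 'a': 12→0 ⇒ 12;  out=∅∪out(12)=∅
  fail(9) 'ddc': from fail(8)=7 chase 'c': 7→0 ⇒ 1;  out=∅∪out(1)=∅
  fail(14) 'add': from fail(13)=7 chase 'd': 7 ⇒ 8;  out=∅∪out(8)=∅
  fail(18) 'ddb': from fail(8)=7 chase 'b': 7→0 ⇒ 0;  out=∅∪out(0)=∅
  fail(4) 'caaa': from fail(3)=12 chase 'a': 12→0 ⇒ 12;  out=∅∪out(12)=∅
  fail(10) 'ddca': from fail(9)=1 chase 'a': 1 ⇒ 2;  out=∅∪out(2)=∅
  fail(15) 'addd': from fail(14)=8 chase 'd': 8→7 ⇒ 8;  out=∅∪out(8)=∅
  fail(19) 'ddbb': from fail(18)=0 chase 'b': 0 ⇒ 0;  out={3}∪out(0)={3}
  fail(5) 'caaad': from fail(4)=12 chase 'd': 12 ⇒ 13;  out=∅∪out(13)=∅
  fail(11) 'ddcaa': from fail(10)=2 chase 'a': 2 ⇒ 3;  out={1}∪out(3)={1}
  fail(16) 'adddb': from fail(15)=8 chase 'b': 8 ⇒ 18;  out=∅∪out(18)=∅
  fail(6) 'caaada': from fail(5)=13 chase 'a': 13→7→0 ⇒ 12;  out={0}∪out(12)={0}
  fail(17) 'adddbb': from fail(16)=18 chase 'b': 18 ⇒ 19;  out={2}∪out(19)={2,3}

Scan:
i=0 'c': node 0→1
i=1 'b': node 1→0 (via fail)
i=2 'd': node 0→7
i=3 'd': node 7→8
i=4 'b': node 8→18
i=5 'b': node 18→19  → match P3@[2:5]
i=6 'c': node 19→1 (via fail)
i=7 'a': node 1→2
i=8 'a': node 2→3
i=9 'a': node 3→4
i=10 'd': node 4→5
i=11 'a': node 5→6  → match P0@[6:11]
i=12 'a': node 6→12 (via fail)
i=13 'd': node 12→13
i=14 'd': node 13→14
i=15 'b': node 14→18 (via fail)
i=16 'b': node 18→19  → match P3@[13:16]
i=17 'd': node 19→7 (via fail)
i=18 'd': node 7→8
i=19 'c': node 8→9
i=20 'a': node 9→10
i=21 'a': node 10→11  → match P1@[17:21]
i=22 'b': node 11→0 (via fail)
i=23 'c': node 0→1
i=24 'c': node 1→1 (via fail)
i=25 'd': node 1→7 (via fail)
i=26 'd': node 7→8
i=27 'b': node 8→18
i=28 'b': node 18→19  → match P3@[25:28]
i=29 'c': node 19→1 (via fail)
i=30 'a': node 1→2
i=31 'a': node 2→3
i=32 'a': node 3→4
i=33 'd': node 4→5
i=34 'a': node 5→6  → match P0@[29:34]
i=35 'd': node 6→13 (via fail)
i=36 'd': node 13→14
i=37 'b': node 14→18 (via fail)
i=38 'b': node 18→19  → match P3@[35:38]
i=39 'a': node 19→12 (via fail)
i=40 'd': node 12→13
i=41 'd': node 13→14
i=42 'c': node 14→9 (via fail)
i=43 'a': node 9→10
i=44 'a': node 10→11  → match P1@[40:44]
i=45 'd': node 11→13 (via fail)
i=46 'd': node 13→14
i=47 'c': node 14→9 (via fail)
i=48 'a': node 9→10
i=49 'a': node 10→11  → match P1@[45:49]
i=50 'd': node 11→13 (via fail)
i=51 'd': node 13→14
i=52 'c': node 14→9 (via fail)
i=53 'a': node 9→10

Matches: [[5,3],[11,0],[16,3],[21,1],[28,3],[34,0],[38,3],[44,1],[49,1]]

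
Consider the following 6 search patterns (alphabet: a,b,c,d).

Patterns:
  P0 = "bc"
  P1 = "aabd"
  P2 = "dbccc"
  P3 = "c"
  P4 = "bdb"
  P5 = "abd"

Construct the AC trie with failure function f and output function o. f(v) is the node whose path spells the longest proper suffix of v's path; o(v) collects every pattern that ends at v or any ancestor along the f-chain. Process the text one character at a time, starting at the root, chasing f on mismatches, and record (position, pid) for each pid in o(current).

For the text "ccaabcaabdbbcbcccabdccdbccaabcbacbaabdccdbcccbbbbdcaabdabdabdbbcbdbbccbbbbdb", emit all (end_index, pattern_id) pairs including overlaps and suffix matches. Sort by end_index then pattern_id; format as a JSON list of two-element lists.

Build automaton:
Trie nodes:
  n0 'ε': a→3 b→1 c→12 d→7
  n1 'b': c→2 d→13
  n2 'bc': ·  [P0 ends]
  n3 'a': a→4 b→15
  n4 'aa': b→5
  n5 'aab': d→6
  n6 'aabd': ·  [P1 ends]
  n7 'd': b→8
  n8 'db': c→9
  n9 'dbc': c→10
  n10 'dbcc': c→11
  n11 'dbccc': ·  [P2 ends]
  n12 'c': ·  [P3 ends]
  n13 'bd': b→14
  n14 'bdb': ·  [P4 ends]
  n15 'ab': d→16
  n16 'abd': ·  [P5 ends]

Failure links (BFS by depth):
  fail(1) 'b': from fail(0)=0 chase 'b': 0 ⇒ 0;  out=∅∪out(0)=∅
  fail(3) 'a': from fail(0)=0 chase 'a': 0 ⇒ 0;  out=∅∪out(0)=∅
  fail(7) 'd': from fail(0)=0 chase 'd': 0 ⇒ 0;  out=∅∪out(0)=∅
  fail(12) 'c': from fail(0)=0 chase 'c': 0 ⇒ 0;  out={3}∪out(0)={3}
  fail(2) 'bc': from fail(1)=0 chase 'c': 0 ⇒ 12;  out={0}∪out(12)={0,3}
  fail(4) 'aa': from fail(3)=0 chase 'a': 0 ⇒ 3;  out=∅∪out(3)=∅
  fail(8) 'db': from fail(7)=0 chase 'b': 0 ⇒ 1;  out=∅∪out(1)=∅
  fail(13) 'bd': from fail(1)=0 chase 'd': 0 ⇒ 7;  out=∅∪out(7)=∅
  fail(15) 'ab': from fail(3)=0 chase 'b': 0 ⇒ 1;  out=∅∪out(1)=∅
  fail(5) 'aab': from fail(4)=3 chase 'b': 3 ⇒ 15;  out=∅∪out(15)=∅
  fail(9) 'dbc': from fail(8)=1 chase 'c': 1 ⇒ 2;  out=∅∪out(2)={0,3}
  fail(14) 'bdb': from fail(13)=7 chase 'b': 7 ⇒ 8;  out={4}∪out(8)={4}
  fail(16) 'abd': from fail(15)=1 chase 'd': 1 ⇒ 13;  out={5}∪out(13)={5}
  fail(6) 'aabd': from fail(5)=15 chase 'd': 15 ⇒ 16;  out={1}∪out(16)={1,5}
  fail(10) 'dbcc': from fail(9)=2 chase 'c': 2→12→0 ⇒ 12;  out=∅∪out(12)={3}
  fail(11) 'dbccc': from fail(10)=12 chase 'c': 12→0 ⇒ 12;  out={2}∪out(12)={2,3}

Run:
pos 0 'c': at 12  emit P3@[0:0]
pos 1 'c': at 12 (fail-walked)  emit P3@[1:1]
pos 2 'a': at 3 (fail-walked)
pos 3 'a': at 4
pos 4 'b': at 5
pos 5 'c': at 2 (fail-walked)  emit P0@[4:5],P3@[5:5]
pos 6 'a': at 3 (fail-walked)
pos 7 'a': at 4
pos 8 'b': at 5
pos 9 'd': at 6  emit P1@[6:9],P5@[7:9]
pos 10 'b': at 14 (fail-walked)  emit P4@[8:10]
pos 11 'b': at 1 (fail-walked)
pos 12 'c': at 2  emit P0@[11:12],P3@[12:12]
pos 13 'b': at 1 (fail-walked)
pos 14 'c': at 2  emit P0@[13:14],P3@[14:14]
pos 15 'c': at 12 (fail-walked)  emit P3@[15:15]
pos 16 'c': at 12 (fail-walked)  emit P3@[16:16]
pos 17 'a': at 3 (fail-walked)
pos 18 'b': at 15
pos 19 'd': at 16  emit P5@[17:19]
pos 20 'c': at 12 (fail-walked)  emit P3@[20:20]
pos 21 'c': at 12 (fail-walked)  emit P3@[21:21]
pos 22 'd': at 7 (fail-walked)
pos 23 'b': at 8
pos 24 'c': at 9  emit P0@[23:24],P3@[24:24]
pos 25 'c': at 10  emit P3@[25:25]
pos 26 'a': at 3 (fail-walked)
pos 27 'a': at 4
pos 28 'b': at 5
pos 29 'c': at 2 (fail-walked)  emit P0@[28:29],P3@[29:29]
pos 30 'b': at 1 (fail-walked)
pos 31 'a': at 3 (fail-walked)
pos 32 'c': at 12 (fail-walked)  emit P3@[32:32]
pos 33 'b': at 1 (fail-walked)
pos 34 'a': at 3 (fail-walked)
pos 35 'a': at 4
pos 36 'b': at 5
pos 37 'd': at 6  emit P1@[34:37],P5@[35:37]
pos 38 'c': at 12 (fail-walked)  emit P3@[38:38]
pos 39 'c': at 12 (fail-walked)  emit P3@[39:39]
pos 40 'd': at 7 (fail-walked)
pos 41 'b': at 8
pos 42 'c': at 9  emit P0@[41:42],P3@[42:42]
pos 43 'c': at 10  emit P3@[43:43]
pos 44 'c': at 11  emit P2@[40:44],P3@[44:44]
pos 45 'b': at 1 (fail-walked)
pos 46 'b': at 1 (fail-walked)
pos 47 'b': at 1 (fail-walked)
pos 48 'b': at 1 (fail-walked)
pos 49 'd': at 13
pos 50 'c': at 12 (fail-walked)  emit P3@[50:50]
pos 51 'a': at 3 (fail-walked)
pos 52 'a': at 4
pos 53 'b': at 5
pos 54 'd': at 6  emit P1@[51:54],P5@[52:54]
pos 55 'a': at 3 (fail-walked)
pos 56 'b': at 15
pos 57 'd': at 16  emit P5@[55:57]
pos 58 'a': at 3 (fail-walked)
pos 59 'b': at 15
pos 60 'd': at 16  emit P5@[58:60]
pos 61 'b': at 14 (fail-walked)  emit P4@[59:61]
pos 62 'b': at 1 (fail-walked)
pos 63 'c': at 2  emit P0@[62:63],P3@[63:63]
pos 64 'b': at 1 (fail-walked)
pos 65 'd': at 13
pos 66 'b': at 14  emit P4@[64:66]
pos 67 'b': at 1 (fail-walked)
pos 68 'c': at 2  emit P0@[67:68],P3@[68:68]
pos 69 'c': at 12 (fail-walked)  emit P3@[69:69]
pos 70 'b': at 1 (fail-walked)
pos 71 'b': at 1 (fail-walked)
pos 72 'b': at 1 (fail-walked)
pos 73 'b': at 1 (fail-walked)
pos 74 'd': at 13
pos 75 'b': at 14  emit P4@[73:75]

Result: [[0,3],[1,3],[5,0],[5,3],[9,1],[9,5],[10,4],[12,0],[12,3],[14,0],[14,3],[15,3],[16,3],[19,5],[20,3],[21,3],[24,0],[24,3],[25,3],[29,0],[29,3],[32,3],[37,1],[37,5],[38,3],[39,3],[42,0],[42,3],[43,3],[44,2],[44,3],[50,3],[54,1],[54,5],[57,5],[60,5],[61,4],[63,0],[63,3],[66,4],[68,0],[68,3],[69,3],[75,4]]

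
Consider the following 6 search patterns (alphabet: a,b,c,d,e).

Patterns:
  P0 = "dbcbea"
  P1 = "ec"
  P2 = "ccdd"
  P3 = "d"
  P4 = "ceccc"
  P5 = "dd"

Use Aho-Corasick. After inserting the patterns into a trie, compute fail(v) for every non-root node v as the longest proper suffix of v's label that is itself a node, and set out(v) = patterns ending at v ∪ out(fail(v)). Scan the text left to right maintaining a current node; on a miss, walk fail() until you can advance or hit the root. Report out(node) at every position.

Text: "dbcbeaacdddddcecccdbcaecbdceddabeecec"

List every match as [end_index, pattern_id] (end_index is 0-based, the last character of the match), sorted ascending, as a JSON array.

Build:
Trie nodes:
  n0 'ε': c→9 d→1 e→7
  n1 'd': b→2 d→17  [P3 ends]
  n2 'db': c→3
  n3 'dbc': b→4
  n4 'dbcb': e→5
  n5 'dbcbe': a→6
  n6 'dbcbea': ·  [P0 ends]
  n7 'e': c→8
  n8 'ec': ·  [P1 ends]
  n9 'c': c→10 e→13
  n10 'cc': d→11
  n11 'ccd': d→12
  n12 'ccdd': ·  [P2 ends]
  n13 'ce': c→14
  n14 'cec': c→15
  n15 'cecc': c→16
  n16 'ceccc': ·  [P4 ends]
  n17 'dd': ·  [P5 ends]

BFS fail/out derivation:
  fail(1) 'd': from fail(0)=0 chase 'd': 0 ⇒ 0;  out={3}∪out(0)={3}
  fail(7) 'e': from fail(0)=0 chase 'e': 0 ⇒ 0;  out=∅∪out(0)=∅
  fail(9) 'c': from fail(0)=0 chase 'c': 0 ⇒ 0;  out=∅∪out(0)=∅
  fail(2) 'db': from fail(1)=0 chase 'b': 0 ⇒ 0;  out=∅∪out(0)=∅
  fail(8) 'ec': from fail(7)=0 chase 'c': 0 ⇒ 9;  out={1}∪out(9)={1}
  fail(10) 'cc': from fail(9)=0 chase 'c': 0 ⇒ 9;  out=∅∪out(9)=∅
  fail(13) 'ce': from fail(9)=0 chase 'e': 0 ⇒ 7;  out=∅∪out(7)=∅
  fail(17) 'dd': from fail(1)=0 chase 'd': 0 ⇒ 1;  out={5}∪out(1)={3,5}
  fail(3) 'dbc': from fail(2)=0 chase 'c': 0 ⇒ 9;  out=∅∪out(9)=∅
  fail(11) 'ccd': from fail(10)=9 chase 'd': 9→0 ⇒ 1;  out=∅∪out(1)={3}
  fail(14) 'cec': from fail(13)=7 chase 'c': 7 ⇒ 8;  out=∅∪out(8)={1}
  fail(4) 'dbcb': from fail(3)=9 chase 'b': 9→0 ⇒ 0;  out=∅∪out(0)=∅
  fail(12) 'ccdd': from fail(11)=1 chase 'd': 1 ⇒ 17;  out={2}∪out(17)={2,3,5}
  fail(15) 'cecc': from fail(14)=8 chase 'c': 8→9 ⇒ 10;  out=∅∪out(10)=∅
  fail(5) 'dbcbe': from fail(4)=0 chase 'e': 0 ⇒ 7;  out=∅∪out(7)=∅
  fail(16) 'ceccc': from fail(15)=10 chase 'c': 10→9 ⇒ 10;  out={4}∪out(10)={4}
  fail(6) 'dbcbea': from fail(5)=7 chase 'a': 7→0 ⇒ 0;  out={0}∪out(0)={0}

Scan:
[0] read 'd'  n0⇒n1  → match P3@[0:0]
[1] read 'b'  n1⇒n2
[2] read 'c'  n2⇒n3
[3] read 'b'  n3⇒n4
[4] read 'e'  n4⇒n5
[5] read 'a'  n5⇒n6  → match P0@[0:5]
[6] read 'a'  n6⇒n0 (fail-walked)
[7] read 'c'  n0⇒n9
[8] read 'd'  n9⇒n1 (fail-walked)  → match P3@[8:8]
[9] read 'd'  n1⇒n17  → match P3@[9:9],P5@[8:9]
[10] read 'd'  n17⇒n17 (fail-walked)  → match P3@[10:10],P5@[9:10]
[11] read 'd'  n17⇒n17 (fail-walked)  → match P3@[11:11],P5@[10:11]
[12] read 'd'  n17⇒n17 (fail-walked)  → match P3@[12:12],P5@[11:12]
[13] read 'c'  n17⇒n9 (fail-walked)
[14] read 'e'  n9⇒n13
[15] read 'c'  n13⇒n14  → match P1@[14:15]
[16] read 'c'  n14⇒n15
[17] read 'c'  n15⇒n16  → match P4@[13:17]
[18] read 'd'  n16⇒n11 (fail-walked)  → match P3@[18:18]
[19] read 'b'  n11⇒n2 (fail-walked)
[20] read 'c'  n2⇒n3
[21] read 'a'  n3⇒n0 (fail-walked)
[22] read 'e'  n0⇒n7
[23] read 'c'  n7⇒n8  → match P1@[22:23]
[24] read 'b'  n8⇒n0 (fail-walked)
[25] read 'd'  n0⇒n1  → match P3@[25:25]
[26] read 'c'  n1⇒n9 (fail-walked)
[27] read 'e'  n9⇒n13
[28] read 'd'  n13⇒n1 (fail-walked)  → match P3@[28:28]
[29] read 'd'  n1⇒n17  → match P3@[29:29],P5@[28:29]
[30] read 'a'  n17⇒n0 (fail-walked)
[31] read 'b'  n0⇒n0
[32] read 'e'  n0⇒n7
[33] read 'e'  n7⇒n7 (fail-walked)
[34] read 'c'  n7⇒n8  → match P1@[33:34]
[35] read 'e'  n8⇒n13 (fail-walked)
[36] read 'c'  n13⇒n14  → match P1@[35:36]

Result: [[0,3],[5,0],[8,3],[9,3],[9,5],[10,3],[10,5],[11,3],[11,5],[12,3],[12,5],[15,1],[17,4],[18,3],[23,1],[25,3],[28,3],[29,3],[29,5],[34,1],[36,1]]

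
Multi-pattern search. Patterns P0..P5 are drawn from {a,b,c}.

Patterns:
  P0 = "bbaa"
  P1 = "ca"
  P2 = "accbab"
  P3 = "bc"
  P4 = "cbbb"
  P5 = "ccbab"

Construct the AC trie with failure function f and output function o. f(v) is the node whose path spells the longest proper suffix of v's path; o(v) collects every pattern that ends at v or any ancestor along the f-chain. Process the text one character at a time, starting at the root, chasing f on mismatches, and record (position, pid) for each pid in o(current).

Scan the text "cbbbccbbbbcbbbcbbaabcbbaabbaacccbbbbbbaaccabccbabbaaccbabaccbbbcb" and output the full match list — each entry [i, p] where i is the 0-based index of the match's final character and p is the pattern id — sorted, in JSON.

Construct AC machine:
Trie (insert patterns):
  n0 'ε': a→7 b→1 c→5
  n1 'b': b→2 c→13
  n2 'bb': a→3
  n3 'bba': a→4
  n4 'bbaa': ·  [P0 ends]
  n5 'c': a→6 b→14 c→17
  n6 'ca': ·  [P1 ends]
  n7 'a': c→8
  n8 'ac': c→9
  n9 'acc': b→10
  n10 'accb': a→11
  n11 'accba': b→12
  n12 'accbab': ·  [P2 ends]
  n13 'bc': ·  [P3 ends]
  n14 'cb': b→15
  n15 'cbb': b→16
  n16 'cbbb': ·  [P4 ends]
  n17 'cc': b→18
  n18 'ccb': a→19
  n19 'ccba': b→20
  n20 'ccbab': ·  [P5 ends]

BFS fail/out derivation:
  fail(1) 'b': from fail(0)=0 chase 'b': 0 ⇒ 0;  out=∅∪out(0)=∅
  fail(5) 'c': from fail(0)=0 chase 'c': 0 ⇒ 0;  out=∅∪out(0)=∅
  fail(7) 'a': from fail(0)=0 chase 'a': 0 ⇒ 0;  out=∅∪out(0)=∅
  fail(2) 'bb': from fail(1)=0 chase 'b': 0 ⇒ 1;  out=∅∪out(1)=∅
  fail(6) 'ca': from fail(5)=0 chase 'a': 0 ⇒ 7;  out={1}∪out(7)={1}
  fail(8) 'ac': from fail(7)=0 chase 'c': 0 ⇒ 5;  out=∅∪out(5)=∅
  fail(13) 'bc': from fail(1)=0 chase 'c': 0 ⇒ 5;  out={3}∪out(5)={3}
  fail(14) 'cb': from fail(5)=0 chase 'b': 0 ⇒ 1;  out=∅∪out(1)=∅
  fail(17) 'cc': from fail(5)=0 chase 'c': 0 ⇒ 5;  out=∅∪out(5)=∅
  fail(3) 'bba': from fail(2)=1 chase 'a': 1→0 ⇒ 7;  out=∅∪out(7)=∅
  fail(9) 'acc': from fail(8)=5 chase 'c': 5 ⇒ 17;  out=∅∪out(17)=∅
  fail(15) 'cbb': from fail(14)=1 chase 'b': 1 ⇒ 2;  out=∅∪out(2)=∅
  fail(18) 'ccb': from fail(17)=5 chase 'b': 5 ⇒ 14;  out=∅∪out(14)=∅
  fail(4) 'bbaa': from fail(3)=7 chase 'a': 7→0 ⇒ 7;  out={0}∪out(7)={0}
  fail(10) 'accb': from fail(9)=17 chase 'b': 17 ⇒ 18;  out=∅∪out(18)=∅
  fail(16) 'cbbb': from fail(15)=2 chase 'b': 2→1 ⇒ 2;  out={4}∪out(2)={4}
  fail(19) 'ccba': from fail(18)=14 chase 'a': 14→1→0 ⇒ 7;  out=∅∪out(7)=∅
  fail(11) 'accba': from fail(10)=18 chase 'a': 18 ⇒ 19;  out=∅∪out(19)=∅
  fail(20) 'ccbab': from fail(19)=7 chase 'b': 7→0 ⇒ 1;  out={5}∪out(1)={5}
  fail(12) 'accbab': from fail(11)=19 chase 'b': 19 ⇒ 20;  out={2}∪out(20)={2,5}

Text stream:
pos 0 'c': at 5
pos 1 'b': at 14
pos 2 'b': at 15
pos 3 'b': at 16  ** P4@[0:3]
pos 4 'c': at 13 (via fail)  ** P3@[3:4]
pos 5 'c': at 17 (via fail)
pos 6 'b': at 18
pos 7 'b': at 15 (via fail)
pos 8 'b': at 16  ** P4@[5:8]
pos 9 'b': at 2 (via fail)
pos 10 'c': at 13 (via fail)  ** P3@[9:10]
pos 11 'b': at 14 (via fail)
pos 12 'b': at 15
pos 13 'b': at 16  ** P4@[10:13]
pos 14 'c': at 13 (via fail)  ** P3@[13:14]
pos 15 'b': at 14 (via fail)
pos 16 'b': at 15
pos 17 'a': at 3 (via fail)
pos 18 'a': at 4  ** P0@[15:18]
pos 19 'b': at 1 (via fail)
pos 20 'c': at 13  ** P3@[19:20]
pos 21 'b': at 14 (via fail)
pos 22 'b': at 15
pos 23 'a': at 3 (via fail)
pos 24 'a': at 4  ** P0@[21:24]
pos 25 'b': at 1 (via fail)
pos 26 'b': at 2
pos 27 'a': at 3
pos 28 'a': at 4  ** P0@[25:28]
pos 29 'c': at 8 (via fail)
pos 30 'c': at 9
pos 31 'c': at 17 (via fail)
pos 32 'b': at 18
pos 33 'b': at 15 (via fail)
pos 34 'b': at 16  ** P4@[31:34]
pos 35 'b': at 2 (via fail)
pos 36 'b': at 2 (via fail)
pos 37 'b': at 2 (via fail)
pos 38 'a': at 3
pos 39 'a': at 4  ** P0@[36:39]
pos 40 'c': at 8 (via fail)
pos 41 'c': at 9
pos 42 'a': at 6 (via fail)  ** P1@[41:42]
pos 43 'b': at 1 (via fail)
pos 44 'c': at 13  ** P3@[43:44]
pos 45 'c': at 17 (via fail)
pos 46 'b': at 18
pos 47 'a': at 19
pos 48 'b': at 20  ** P5@[44:48]
pos 49 'b': at 2 (via fail)
pos 50 'a': at 3
pos 51 'a': at 4  ** P0@[48:51]
pos 52 'c': at 8 (via fail)
pos 53 'c': at 9
pos 54 'b': at 10
pos 55 'a': at 11
pos 56 'b': at 12  ** P2@[51:56],P5@[52:56]
pos 57 'a': at 7 (via fail)
pos 58 'c': at 8
pos 59 'c': at 9
pos 60 'b': at 10
pos 61 'b': at 15 (via fail)
pos 62 'b': at 16  ** P4@[59:62]
pos 63 'c': at 13 (via fail)  ** P3@[62:63]
pos 64 'b': at 14 (via fail)

All matches (sorted): [[3,4],[4,3],[8,4],[10,3],[13,4],[14,3],[18,0],[20,3],[24,0],[28,0],[34,4],[39,0],[42,1],[44,3],[48,5],[51,0],[56,2],[56,5],[62,4],[63,3]]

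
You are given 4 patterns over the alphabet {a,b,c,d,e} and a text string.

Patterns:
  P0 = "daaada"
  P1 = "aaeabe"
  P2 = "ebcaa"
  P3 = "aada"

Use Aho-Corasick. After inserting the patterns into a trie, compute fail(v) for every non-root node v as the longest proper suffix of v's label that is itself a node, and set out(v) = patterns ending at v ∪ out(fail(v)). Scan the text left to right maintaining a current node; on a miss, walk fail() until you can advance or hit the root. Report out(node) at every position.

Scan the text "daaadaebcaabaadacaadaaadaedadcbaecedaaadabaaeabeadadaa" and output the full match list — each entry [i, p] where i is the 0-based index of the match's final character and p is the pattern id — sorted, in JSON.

Construct AC machine:
Trie nodes:
  0='ε' goto a→7 d→1 e→13
  1='d' goto a→2
  2='da' goto a→3
  3='daa' goto a→4
  4='daaa' goto d→5
  5='daaad' goto a→6
  6='daaada' goto ·  [P0 ends]
  7='a' goto a→8
  8='aa' goto d→18 e→9
  9='aae' goto a→10
  10='aaea' goto b→11
  11='aaeab' goto e→12
  12='aaeabe' goto ·  [P1 ends]
  13='e' goto b→14
  14='eb' goto c→15
  15='ebc' goto a→16
  16='ebca' goto a→17
  17='ebcaa' goto ·  [P2 ends]
  18='aad' goto a→19
  19='aada' goto ·  [P3 ends]

Failure links (BFS by depth):
  n1('d'): parent n0 fail=0; on 'd' 0 → fail=0;  out ∅∪∅=∅
  n7('a'): parent n0 fail=0; on 'a' 0 → fail=0;  out ∅∪∅=∅
  n13('e'): parent n0 fail=0; on 'e' 0 → fail=0;  out ∅∪∅=∅
  n2('da'): parent n1 fail=0; on 'a' 0 → fail=7;  out ∅∪∅=∅
  n8('aa'): parent n7 fail=0; on 'a' 0 → fail=7;  out ∅∪∅=∅
  n14('eb'): parent n13 fail=0; on 'b' 0 → fail=0;  out ∅∪∅=∅
  n3('daa'): parent n2 fail=7; on 'a' 7 → fail=8;  out ∅∪∅=∅
  n9('aae'): parent n8 fail=7; on 'e' 7→0 → fail=13;  out ∅∪∅=∅
  n15('ebc'): parent n14 fail=0; on 'c' 0 → fail=0;  out ∅∪∅=∅
  n18('aad'): parent n8 fail=7; on 'd' 7→0 → fail=1;  out ∅∪∅=∅
  n4('daaa'): parent n3 fail=8; on 'a' 8→7 → fail=8;  out ∅∪∅=∅
  n10('aaea'): parent n9 fail=13; on 'a' 13→0 → fail=7;  out ∅∪∅=∅
  n16('ebca'): parent n15 fail=0; on 'a' 0 → fail=7;  out ∅∪∅=∅
  n19('aada'): parent n18 fail=1; on 'a' 1 → fail=2;  out {3}∪∅={3}
  n5('daaad'): parent n4 fail=8; on 'd' 8 → fail=18;  out ∅∪∅=∅
  n11('aaeab'): parent n10 fail=7; on 'b' 7→0 → fail=0;  out ∅∪∅=∅
  n17('ebcaa'): parent n16 fail=7; on 'a' 7 → fail=8;  out {2}∪∅={2}
  n6('daaada'): parent n5 fail=18; on 'a' 18 → fail=19;  out {0}∪{3}={0,3}
  n12('aaeabe'): parent n11 fail=0; on 'e' 0 → fail=13;  out {1}∪∅={1}

Scan:
[0] read 'd'  n0⇒n1
[1] read 'a'  n1⇒n2
[2] read 'a'  n2⇒n3
[3] read 'a'  n3⇒n4
[4] read 'd'  n4⇒n5
[5] read 'a'  n5⇒n6  ** P0@[0:5],P3@[2:5]
[6] read 'e'  n6⇒n13 (fail-walked)
[7] read 'b'  n13⇒n14
[8] read 'c'  n14⇒n15
[9] read 'a'  n15⇒n16
[10] read 'a'  n16⇒n17  ** P2@[6:10]
[11] read 'b'  n17⇒n0 (fail-walked)
[12] read 'a'  n0⇒n7
[13] read 'a'  n7⇒n8
[14] read 'd'  n8⇒n18
[15] read 'a'  n18⇒n19  ** P3@[12:15]
[16] read 'c'  n19⇒n0 (fail-walked)
[17] read 'a'  n0⇒n7
[18] read 'a'  n7⇒n8
[19] read 'd'  n8⇒n18
[20] read 'a'  n18⇒n19  ** P3@[17:20]
[21] read 'a'  n19⇒n3 (fail-walked)
[22] read 'a'  n3⇒n4
[23] read 'd'  n4⇒n5
[24] read 'a'  n5⇒n6  ** P0@[19:24],P3@[21:24]
[25] read 'e'  n6⇒n13 (fail-walked)
[26] read 'd'  n13⇒n1 (fail-walked)
[27] read 'a'  n1⇒n2
[28] read 'd'  n2⇒n1 (fail-walked)
[29] read 'c'  n1⇒n0 (fail-walked)
[30] read 'b'  n0⇒n0
[31] read 'a'  n0⇒n7
[32] read 'e'  n7⇒n13 (fail-walked)
[33] read 'c'  n13⇒n0 (fail-walked)
[34] read 'e'  n0⇒n13
[35] read 'd'  n13⇒n1 (fail-walked)
[36] read 'a'  n1⇒n2
[37] read 'a'  n2⇒n3
[38] read 'a'  n3⇒n4
[39] read 'd'  n4⇒n5
[40] read 'a'  n5⇒n6  ** P0@[35:40],P3@[37:40]
[41] read 'b'  n6⇒n0 (fail-walked)
[42] read 'a'  n0⇒n7
[43] read 'a'  n7⇒n8
[44] read 'e'  n8⇒n9
[45] read 'a'  n9⇒n10
[46] read 'b'  n10⇒n11
[47] read 'e'  n11⇒n12  ** P1@[42:47]
[48] read 'a'  n12⇒n7 (fail-walked)
[49] read 'd'  n7⇒n1 (fail-walked)
[50] read 'a'  n1⇒n2
[51] read 'd'  n2⇒n1 (fail-walked)
[52] read 'a'  n1⇒n2
[53] read 'a'  n2⇒n3

Matches: [[5,0],[5,3],[10,2],[15,3],[20,3],[24,0],[24,3],[40,0],[40,3],[47,1]]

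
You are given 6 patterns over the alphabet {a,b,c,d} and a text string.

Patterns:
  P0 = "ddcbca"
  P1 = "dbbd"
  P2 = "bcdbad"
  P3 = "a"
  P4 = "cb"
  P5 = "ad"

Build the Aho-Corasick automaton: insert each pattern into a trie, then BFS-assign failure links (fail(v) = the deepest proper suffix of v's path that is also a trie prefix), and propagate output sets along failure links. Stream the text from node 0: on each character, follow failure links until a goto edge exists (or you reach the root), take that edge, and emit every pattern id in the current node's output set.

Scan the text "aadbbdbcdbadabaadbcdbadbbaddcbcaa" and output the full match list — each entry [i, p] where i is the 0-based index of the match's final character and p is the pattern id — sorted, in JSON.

Construct AC machine:
Trie nodes:
  n0 'ε': a→16 b→10 c→17 d→1
  n1 'd': b→7 d→2
  n2 'dd': c→3
  n3 'ddc': b→4
  n4 'ddcb': c→5
  n5 'ddcbc': a→6
  n6 'ddcbca': ·  [P0 ends]
  n7 'db': b→8
  n8 'dbb': d→9
  n9 'dbbd': ·  [P1 ends]
  n10 'b': c→11
  n11 'bc': d→12
  n12 'bcd': b→13
  n13 'bcdb': a→14
  n14 'bcdba': d→15
  n15 'bcdbad': ·  [P2 ends]
  n16 'a': d→19  [P3 ends]
  n17 'c': b→18
  n18 'cb': ·  [P4 ends]
  n19 'ad': ·  [P5 ends]

BFS fail/out derivation:
  n1('d'): parent n0 fail=0; on 'd' 0 → fail=0;  out ∅∪∅=∅
  n10('b'): parent n0 fail=0; on 'b' 0 → fail=0;  out ∅∪∅=∅
  n16('a'): parent n0 fail=0; on 'a' 0 → fail=0;  out {3}∪∅={3}
  n17('c'): parent n0 fail=0; on 'c' 0 → fail=0;  out ∅∪∅=∅
  n2('dd'): parent n1 fail=0; on 'd' 0 → fail=1;  out ∅∪∅=∅
  n7('db'): parent n1 fail=0; on 'b' 0 → fail=10;  out ∅∪∅=∅
  n11('bc'): parent n10 fail=0; on 'c' 0 → fail=17;  out ∅∪∅=∅
  n18('cb'): parent n17 fail=0; on 'b' 0 → fail=10;  out {4}∪∅={4}
  n19('ad'): parent n16 fail=0; on 'd' 0 → fail=1;  out {5}∪∅={5}
  n3('ddc'): parent n2 fail=1; on 'c' 1→0 → fail=17;  out ∅∪∅=∅
  n8('dbb'): parent n7 fail=10; on 'b' 10→0 → fail=10;  out ∅∪∅=∅
  n12('bcd'): parent n11 fail=17; on 'd' 17→0 → fail=1;  out ∅∪∅=∅
  n4('ddcb'): parent n3 fail=17; on 'b' 17 → fail=18;  out ∅∪{4}={4}
  n9('dbbd'): parent n8 fail=10; on 'd' 10→0 → fail=1;  out {1}∪∅={1}
  n13('bcdb'): parent n12 fail=1; on 'b' 1 → fail=7;  out ∅∪∅=∅
  n5('ddcbc'): parent n4 fail=18; on 'c' 18→10 → fail=11;  out ∅∪∅=∅
  n14('bcdba'): parent n13 fail=7; on 'a' 7→10→0 → fail=16;  out ∅∪{3}={3}
  n6('ddcbca'): parent n5 fail=11; on 'a' 11→17→0 → fail=16;  out {0}∪{3}={0,3}
  n15('bcdbad'): parent n14 fail=16; on 'd' 16 → fail=19;  out {2}∪{5}={2,5}

Scan:
[0] read 'a'  n0⇒n16  ** P3@[0:0]
[1] read 'a'  n16⇒n16 ·f  ** P3@[1:1]
[2] read 'd'  n16⇒n19  ** P5@[1:2]
[3] read 'b'  n19⇒n7 ·f
[4] read 'b'  n7⇒n8
[5] read 'd'  n8⇒n9  ** P1@[2:5]
[6] read 'b'  n9⇒n7 ·f
[7] read 'c'  n7⇒n11 ·f
[8] read 'd'  n11⇒n12
[9] read 'b'  n12⇒n13
[10] read 'a'  n13⇒n14  ** P3@[10:10]
[11] read 'd'  n14⇒n15  ** P2@[6:11],P5@[10:11]
[12] read 'a'  n15⇒n16 ·f  ** P3@[12:12]
[13] read 'b'  n16⇒n10 ·f
[14] read 'a'  n10⇒n16 ·f  ** P3@[14:14]
[15] read 'a'  n16⇒n16 ·f  ** P3@[15:15]
[16] read 'd'  n16⇒n19  ** P5@[15:16]
[17] read 'b'  n19⇒n7 ·f
[18] read 'c'  n7⇒n11 ·f
[19] read 'd'  n11⇒n12
[20] read 'b'  n12⇒n13
[21] read 'a'  n13⇒n14  ** P3@[21:21]
[22] read 'd'  n14⇒n15  ** P2@[17:22],P5@[21:22]
[23] read 'b'  n15⇒n7 ·f
[24] read 'b'  n7⇒n8
[25] read 'a'  n8⇒n16 ·f  ** P3@[25:25]
[26] read 'd'  n16⇒n19  ** P5@[25:26]
[27] read 'd'  n19⇒n2 ·f
[28] read 'c'  n2⇒n3
[29] read 'b'  n3⇒n4  ** P4@[28:29]
[30] read 'c'  n4⇒n5
[31] read 'a'  n5⇒n6  ** P0@[26:31],P3@[31:31]
[32] read 'a'  n6⇒n16 ·f  ** P3@[32:32]

All matches (sorted): [[0,3],[1,3],[2,5],[5,1],[10,3],[11,2],[11,5],[12,3],[14,3],[15,3],[16,5],[21,3],[22,2],[22,5],[25,3],[26,5],[29,4],[31,0],[31,3],[32,3]]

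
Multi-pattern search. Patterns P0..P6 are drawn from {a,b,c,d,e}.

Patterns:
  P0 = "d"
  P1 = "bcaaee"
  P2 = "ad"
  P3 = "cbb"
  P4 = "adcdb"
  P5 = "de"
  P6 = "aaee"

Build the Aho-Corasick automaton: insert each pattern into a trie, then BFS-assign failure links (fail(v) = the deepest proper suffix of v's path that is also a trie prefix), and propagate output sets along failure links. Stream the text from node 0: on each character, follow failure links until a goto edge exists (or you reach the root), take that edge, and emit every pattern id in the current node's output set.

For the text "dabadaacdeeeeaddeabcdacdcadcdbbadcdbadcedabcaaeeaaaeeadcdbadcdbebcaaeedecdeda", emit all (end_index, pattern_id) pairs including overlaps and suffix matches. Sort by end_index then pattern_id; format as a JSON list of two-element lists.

Build:
Trie nodes:
  0='ε' goto a→8 b→2 c→10 d→1
  1='d' goto e→16  [P0 ends]
  2='b' goto c→3
  3='bc' goto a→4
  4='bca' goto a→5
  5='bcaa' goto e→6
  6='bcaae' goto e→7
  7='bcaaee' goto ·  [P1 ends]
  8='a' goto a→17 d→9
  9='ad' goto c→13  [P2 ends]
  10='c' goto b→11
  11='cb' goto b→12
  12='cbb' goto ·  [P3 ends]
  13='adc' goto d→14
  14='adcd' goto b→15
  15='adcdb' goto ·  [P4 ends]
  16='de' goto ·  [P5 ends]
  17='aa' goto e→18
  18='aae' goto e→19
  19='aaee' goto ·  [P6 ends]

Failure links (BFS by depth):
  n1('d'): parent n0 fail=0; on 'd' 0 → fail=0;  out {0}∪∅={0}
  n2('b'): parent n0 fail=0; on 'b' 0 → fail=0;  out ∅∪∅=∅
  n8('a'): parent n0 fail=0; on 'a' 0 → fail=0;  out ∅∪∅=∅
  n10('c'): parent n0 fail=0; on 'c' 0 → fail=0;  out ∅∪∅=∅
  n3('bc'): parent n2 fail=0; on 'c' 0 → fail=10;  out ∅∪∅=∅
  n9('ad'): parent n8 fail=0; on 'd' 0 → fail=1;  out {2}∪{0}={0,2}
  n11('cb'): parent n10 fail=0; on 'b' 0 → fail=2;  out ∅∪∅=∅
  n16('de'): parent n1 fail=0; on 'e' 0 → fail=0;  out {5}∪∅={5}
  n17('aa'): parent n8 fail=0; on 'a' 0 → fail=8;  out ∅∪∅=∅
  n4('bca'): parent n3 fail=10; on 'a' 10→0 → fail=8;  out ∅∪∅=∅
  n12('cbb'): parent n11 fail=2; on 'b' 2→0 → fail=2;  out {3}∪∅={3}
  n13('adc'): parent n9 fail=1; on 'c' 1→0 → fail=10;  out ∅∪∅=∅
  n18('aae'): parent n17 fail=8; on 'e' 8→0 → fail=0;  out ∅∪∅=∅
  n5('bcaa'): parent n4 fail=8; on 'a' 8 → fail=17;  out ∅∪∅=∅
  n14('adcd'): parent n13 fail=10; on 'd' 10→0 → fail=1;  out ∅∪{0}={0}
  n19('aaee'): parent n18 fail=0; on 'e' 0 → fail=0;  out {6}∪∅={6}
  n6('bcaae'): parent n5 fail=17; on 'e' 17 → fail=18;  out ∅∪∅=∅
  n15('adcdb'): parent n14 fail=1; on 'b' 1→0 → fail=2;  out {4}∪∅={4}
  n7('bcaaee'): parent n6 fail=18; on 'e' 18 → fail=19;  out {1}∪{6}={1,6}

Scan:
i=0 'd': node 0→1  emit P0@[0:0]
i=1 'a': node 1→8 (via fail)
i=2 'b': node 8→2 (via fail)
i=3 'a': node 2→8 (via fail)
i=4 'd': node 8→9  emit P0@[4:4],P2@[3:4]
i=5 'a': node 9→8 (via fail)
i=6 'a': node 8→17
i=7 'c': node 17→10 (via fail)
i=8 'd': node 10→1 (via fail)  emit P0@[8:8]
i=9 'e': node 1→16  emit P5@[8:9]
i=10 'e': node 16→0 (via fail)
i=11 'e': node 0→0
i=12 'e': node 0→0
i=13 'a': node 0→8
i=14 'd': node 8→9  emit P0@[14:14],P2@[13:14]
i=15 'd': node 9→1 (via fail)  emit P0@[15:15]
i=16 'e': node 1→16  emit P5@[15:16]
i=17 'a': node 16→8 (via fail)
i=18 'b': node 8→2 (via fail)
i=19 'c': node 2→3
i=20 'd': node 3→1 (via fail)  emit P0@[20:20]
i=21 'a': node 1→8 (via fail)
i=22 'c': node 8→10 (via fail)
i=23 'd': node 10→1 (via fail)  emit P0@[23:23]
i=24 'c': node 1→10 (via fail)
i=25 'a': node 10→8 (via fail)
i=26 'd': node 8→9  emit P0@[26:26],P2@[25:26]
i=27 'c': node 9→13
i=28 'd': node 13→14  emit P0@[28:28]
i=29 'b': node 14→15  emit P4@[25:29]
i=30 'b': node 15→2 (via fail)
i=31 'a': node 2→8 (via fail)
i=32 'd': node 8→9  emit P0@[32:32],P2@[31:32]
i=33 'c': node 9→13
i=34 'd': node 13→14  emit P0@[34:34]
i=35 'b': node 14→15  emit P4@[31:35]
i=36 'a': node 15→8 (via fail)
i=37 'd': node 8→9  emit P0@[37:37],P2@[36:37]
i=38 'c': node 9→13
i=39 'e': node 13→0 (via fail)
i=40 'd': node 0→1  emit P0@[40:40]
i=41 'a': node 1→8 (via fail)
i=42 'b': node 8→2 (via fail)
i=43 'c': node 2→3
i=44 'a': node 3→4
i=45 'a': node 4→5
i=46 'e': node 5→6
i=47 'e': node 6→7  emit P1@[42:47],P6@[44:47]
i=48 'a': node 7→8 (via fail)
i=49 'a': node 8→17
i=50 'a': node 17→17 (via fail)
i=51 'e': node 17→18
i=52 'e': node 18→19  emit P6@[49:52]
i=53 'a': node 19→8 (via fail)
i=54 'd': node 8→9  emit P0@[54:54],P2@[53:54]
i=55 'c': node 9→13
i=56 'd': node 13→14  emit P0@[56:56]
i=57 'b': node 14→15  emit P4@[53:57]
i=58 'a': node 15→8 (via fail)
i=59 'd': node 8→9  emit P0@[59:59],P2@[58:59]
i=60 'c': node 9→13
i=61 'd': node 13→14  emit P0@[61:61]
i=62 'b': node 14→15  emit P4@[58:62]
i=63 'e': node 15→0 (via fail)
i=64 'b': node 0→2
i=65 'c': node 2→3
i=66 'a': node 3→4
i=67 'a': node 4→5
i=68 'e': node 5→6
i=69 'e': node 6→7  emit P1@[64:69],P6@[66:69]
i=70 'd': node 7→1 (via fail)  emit P0@[70:70]
i=71 'e': node 1→16  emit P5@[70:71]
i=72 'c': node 16→10 (via fail)
i=73 'd': node 10→1 (via fail)  emit P0@[73:73]
i=74 'e': node 1→16  emit P5@[73:74]
i=75 'd': node 16→1 (via fail)  emit P0@[75:75]
i=76 'a': node 1→8 (via fail)

Result: [[0,0],[4,0],[4,2],[8,0],[9,5],[14,0],[14,2],[15,0],[16,5],[20,0],[23,0],[26,0],[26,2],[28,0],[29,4],[32,0],[32,2],[34,0],[35,4],[37,0],[37,2],[40,0],[47,1],[47,6],[52,6],[54,0],[54,2],[56,0],[57,4],[59,0],[59,2],[61,0],[62,4],[69,1],[69,6],[70,0],[71,5],[73,0],[74,5],[75,0]]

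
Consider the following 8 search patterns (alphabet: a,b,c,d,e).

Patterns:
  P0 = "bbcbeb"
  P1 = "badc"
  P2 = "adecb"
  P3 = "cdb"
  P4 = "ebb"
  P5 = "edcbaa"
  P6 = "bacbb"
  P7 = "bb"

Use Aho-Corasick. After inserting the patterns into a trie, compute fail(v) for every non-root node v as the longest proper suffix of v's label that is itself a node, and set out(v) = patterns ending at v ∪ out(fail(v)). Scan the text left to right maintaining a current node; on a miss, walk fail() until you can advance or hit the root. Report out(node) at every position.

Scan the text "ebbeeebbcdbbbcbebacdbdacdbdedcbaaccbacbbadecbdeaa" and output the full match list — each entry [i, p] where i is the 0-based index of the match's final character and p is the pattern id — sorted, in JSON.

Build automaton:
Trie nodes:
  n0 'ε': a→10 b→1 c→15 e→18
  n1 'b': a→7 b→2
  n2 'bb': c→3  ←P7
  n3 'bbc': b→4
  n4 'bbcb': e→5
  n5 'bbcbe': b→6
  n6 'bbcbeb': ·  ←P0
  n7 'ba': c→26 d→8
  n8 'bad': c→9
  n9 'badc': ·  ←P1
  n10 'a': d→11
  n11 'ad': e→12
  n12 'ade': c→13
  n13 'adec': b→14
  n14 'adecb': ·  ←P2
  n15 'c': d→16
  n16 'cd': b→17
  n17 'cdb': ·  ←P3
  n18 'e': b→19 d→21
  n19 'eb': b→20
  n20 'ebb': ·  ←P4
  n21 'ed': c→22
  n22 'edc': b→23
  n23 'edcb': a→24
  n24 'edcba': a→25
  n25 'edcbaa': ·  ←P5
  n26 'bac': b→27
  n27 'bacb': b→28
  n28 'bacbb': ·  ←P6

BFS fail/out derivation:
  n1('b'): parent n0 fail=0; on 'b' 0 → fail=0;  out ∅∪∅=∅
  n10('a'): parent n0 fail=0; on 'a' 0 → fail=0;  out ∅∪∅=∅
  n15('c'): parent n0 fail=0; on 'c' 0 → fail=0;  out ∅∪∅=∅
  n18('e'): parent n0 fail=0; on 'e' 0 → fail=0;  out ∅∪∅=∅
  n2('bb'): parent n1 fail=0; on 'b' 0 → fail=1;  out {7}∪∅={7}
  n7('ba'): parent n1 fail=0; on 'a' 0 → fail=10;  out ∅∪∅=∅
  n11('ad'): parent n10 fail=0; on 'd' 0 → fail=0;  out ∅∪∅=∅
  n16('cd'): parent n15 fail=0; on 'd' 0 → fail=0;  out ∅∪∅=∅
  n19('eb'): parent n18 fail=0; on 'b' 0 → fail=1;  out ∅∪∅=∅
  n21('ed'): parent n18 fail=0; on 'd' 0 → fail=0;  out ∅∪∅=∅
  n3('bbc'): parent n2 fail=1; on 'c' 1→0 → fail=15;  out ∅∪∅=∅
  n8('bad'): parent n7 fail=10; on 'd' 10 → fail=11;  out ∅∪∅=∅
  n12('ade'): parent n11 fail=0; on 'e' 0 → fail=18;  out ∅∪∅=∅
  n17('cdb'): parent n16 fail=0; on 'b' 0 → fail=1;  out {3}∪∅={3}
  n20('ebb'): parent n19 fail=1; on 'b' 1 → fail=2;  out {4}∪{7}={4,7}
  n22('edc'): parent n21 fail=0; on 'c' 0 → fail=15;  out ∅∪∅=∅
  n26('bac'): parent n7 fail=10; on 'c' 10→0 → fail=15;  out ∅∪∅=∅
  n4('bbcb'): parent n3 fail=15; on 'b' 15→0 → fail=1;  out ∅∪∅=∅
  n9('badc'): parent n8 fail=11; on 'c' 11→0 → fail=15;  out {1}∪∅={1}
  n13('adec'): parent n12 fail=18; on 'c' 18→0 → fail=15;  out ∅∪∅=∅
  n23('edcb'): parent n22 fail=15; on 'b' 15→0 → fail=1;  out ∅∪∅=∅
  n27('bacb'): parent n26 fail=15; on 'b' 15→0 → fail=1;  out ∅∪∅=∅
  n5('bbcbe'): parent n4 fail=1; on 'e' 1→0 → fail=18;  out ∅∪∅=∅
  n14('adecb'): parent n13 fail=15; on 'b' 15→0 → fail=1;  out {2}∪∅={2}
  n24('edcba'): parent n23 fail=1; on 'a' 1 → fail=7;  out ∅∪∅=∅
  n28('bacbb'): parent n27 fail=1; on 'b' 1 → fail=2;  out {6}∪{7}={6,7}
  n6('bbcbeb'): parent n5 fail=18; on 'b' 18 → fail=19;  out {0}∪∅={0}
  n25('edcbaa'): parent n24 fail=7; on 'a' 7→10→0 → fail=10;  out {5}∪∅={5}

Run:
[0] read 'e'  n0⇒n18
[1] read 'b'  n18⇒n19
[2] read 'b'  n19⇒n20  → match P4@[0:2],P7@[1:2]
[3] read 'e'  n20⇒n18 (fail-walked)
[4] read 'e'  n18⇒n18 (fail-walked)
[5] read 'e'  n18⇒n18 (fail-walked)
[6] read 'b'  n18⇒n19
[7] read 'b'  n19⇒n20  → match P4@[5:7],P7@[6:7]
[8] read 'c'  n20⇒n3 (fail-walked)
[9] read 'd'  n3⇒n16 (fail-walked)
[10] read 'b'  n16⇒n17  → match P3@[8:10]
[11] read 'b'  n17⇒n2 (fail-walked)  → match P7@[10:11]
[12] read 'b'  n2⇒n2 (fail-walked)  → match P7@[11:12]
[13] read 'c'  n2⇒n3
[14] read 'b'  n3⇒n4
[15] read 'e'  n4⇒n5
[16] read 'b'  n5⇒n6  → match P0@[11:16]
[17] read 'a'  n6⇒n7 (fail-walked)
[18] read 'c'  n7⇒n26
[19] read 'd'  n26⇒n16 (fail-walked)
[20] read 'b'  n16⇒n17  → match P3@[18:20]
[21] read 'd'  n17⇒n0 (fail-walked)
[22] read 'a'  n0⇒n10
[23] read 'c'  n10⇒n15 (fail-walked)
[24] read 'd'  n15⇒n16
[25] read 'b'  n16⇒n17  → match P3@[23:25]
[26] read 'd'  n17⇒n0 (fail-walked)
[27] read 'e'  n0⇒n18
[28] read 'd'  n18⇒n21
[29] read 'c'  n21⇒n22
[30] read 'b'  n22⇒n23
[31] read 'a'  n23⇒n24
[32] read 'a'  n24⇒n25  → match P5@[27:32]
[33] read 'c'  n25⇒n15 (fail-walked)
[34] read 'c'  n15⇒n15 (fail-walked)
[35] read 'b'  n15⇒n1 (fail-walked)
[36] read 'a'  n1⇒n7
[37] read 'c'  n7⇒n26
[38] read 'b'  n26⇒n27
[39] read 'b'  n27⇒n28  → match P6@[35:39],P7@[38:39]
[40] read 'a'  n28⇒n7 (fail-walked)
[41] read 'd'  n7⇒n8
[42] read 'e'  n8⇒n12 (fail-walked)
[43] read 'c'  n12⇒n13
[44] read 'b'  n13⇒n14  → match P2@[40:44]
[45] read 'd'  n14⇒n0 (fail-walked)
[46] read 'e'  n0⇒n18
[47] read 'a'  n18⇒n10 (fail-walked)
[48] read 'a'  n10⇒n10 (fail-walked)

Matches: [[2,4],[2,7],[7,4],[7,7],[10,3],[11,7],[12,7],[16,0],[20,3],[25,3],[32,5],[39,6],[39,7],[44,2]]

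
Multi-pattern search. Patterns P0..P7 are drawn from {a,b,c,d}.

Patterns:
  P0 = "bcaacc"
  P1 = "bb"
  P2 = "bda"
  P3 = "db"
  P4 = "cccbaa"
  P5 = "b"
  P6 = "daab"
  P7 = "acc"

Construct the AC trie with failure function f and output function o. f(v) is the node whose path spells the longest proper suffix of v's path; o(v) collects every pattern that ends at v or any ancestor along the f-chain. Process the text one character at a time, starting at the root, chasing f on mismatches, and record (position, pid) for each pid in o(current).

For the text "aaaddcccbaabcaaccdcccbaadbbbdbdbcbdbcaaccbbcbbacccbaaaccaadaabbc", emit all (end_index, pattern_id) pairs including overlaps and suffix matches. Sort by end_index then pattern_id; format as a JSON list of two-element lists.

Build automaton:
Trie (insert patterns):
  n0 'ε': a→21 b→1 c→12 d→10
  n1 'b': b→7 c→2 d→8  ←P5
  n2 'bc': a→3
  n3 'bca': a→4
  n4 'bcaa': c→5
  n5 'bcaac': c→6
  n6 'bcaacc': ·  ←P0
  n7 'bb': ·  ←P1
  n8 'bd': a→9
  n9 'bda': ·  ←P2
  n10 'd': a→18 b→11
  n11 'db': ·  ←P3
  n12 'c': c→13
  n13 'cc': c→14
  n14 'ccc': b→15
  n15 'cccb': a→16
  n16 'cccba': a→17
  n17 'cccbaa': ·  ←P4
  n18 'da': a→19
  n19 'daa': b→20
  n20 'daab': ·  ←P6
  n21 'a': c→22
  n22 'ac': c→23
  n23 'acc': ·  ←P7

BFS fail/out derivation:
  fail(1) 'b': from fail(0)=0 chase 'b': 0 ⇒ 0;  out={5}∪out(0)={5}
  fail(10) 'd': from fail(0)=0 chase 'd': 0 ⇒ 0;  out=∅∪out(0)=∅
  fail(12) 'c': from fail(0)=0 chase 'c': 0 ⇒ 0;  out=∅∪out(0)=∅
  fail(21) 'a': from fail(0)=0 chase 'a': 0 ⇒ 0;  out=∅∪out(0)=∅
  fail(2) 'bc': from fail(1)=0 chase 'c': 0 ⇒ 12;  out=∅∪out(12)=∅
  fail(7) 'bb': from fail(1)=0 chase 'b': 0 ⇒ 1;  out={1}∪out(1)={1,5}
  fail(8) 'bd': from fail(1)=0 chase 'd': 0 ⇒ 10;  out=∅∪out(10)=∅
  fail(11) 'db': from fail(10)=0 chase 'b': 0 ⇒ 1;  out={3}∪out(1)={3,5}
  fail(13) 'cc': from fail(12)=0 chase 'c': 0 ⇒ 12;  out=∅∪out(12)=∅
  fail(18) 'da': from fail(10)=0 chase 'a': 0 ⇒ 21;  out=∅∪out(21)=∅
  fail(22) 'ac': from fail(21)=0 chase 'c': 0 ⇒ 12;  out=∅∪out(12)=∅
  fail(3) 'bca': from fail(2)=12 chase 'a': 12→0 ⇒ 21;  out=∅∪out(21)=∅
  fail(9) 'bda': from fail(8)=10 chase 'a': 10 ⇒ 18;  out={2}∪out(18)={2}
  fail(14) 'ccc': from fail(13)=12 chase 'c': 12 ⇒ 13;  out=∅∪out(13)=∅
  fail(19) 'daa': from fail(18)=21 chase 'a': 21→0 ⇒ 21;  out=∅∪out(21)=∅
  fail(23) 'acc': from fail(22)=12 chase 'c': 12 ⇒ 13;  out={7}∪out(13)={7}
  fail(4) 'bcaa': from fail(3)=21 chase 'a': 21→0 ⇒ 21;  out=∅∪out(21)=∅
  fail(15) 'cccb': from fail(14)=13 chase 'b': 13→12→0 ⇒ 1;  out=∅∪out(1)={5}
  fail(20) 'daab': from fail(19)=21 chase 'b': 21→0 ⇒ 1;  out={6}∪out(1)={5,6}
  fail(5) 'bcaac': from fail(4)=21 chase 'c': 21 ⇒ 22;  out=∅∪out(22)=∅
  fail(16) 'cccba': from fail(15)=1 chase 'a': 1→0 ⇒ 21;  out=∅∪out(21)=∅
  fail(6) 'bcaacc': from fail(5)=22 chase 'c': 22 ⇒ 23;  out={0}∪out(23)={0,7}
  fail(17) 'cccbaa': from fail(16)=21 chase 'a': 21→0 ⇒ 21;  out={4}∪out(21)={4}

Scan:
i=0 'a': node 0→21
i=1 'a': node 21→21 ·f
i=2 'a': node 21→21 ·f
i=3 'd': node 21→10 ·f
i=4 'd': node 10→10 ·f
i=5 'c': node 10→12 ·f
i=6 'c': node 12→13
i=7 'c': node 13→14
i=8 'b': node 14→15  ** P5@[8:8]
i=9 'a': node 15→16
i=10 'a': node 16→17  ** P4@[5:10]
i=11 'b': node 17→1 ·f  ** P5@[11:11]
i=12 'c': node 1→2
i=13 'a': node 2→3
i=14 'a': node 3→4
i=15 'c': node 4→5
i=16 'c': node 5→6  ** P0@[11:16],P7@[14:16]
i=17 'd': node 6→10 ·f
i=18 'c': node 10→12 ·f
i=19 'c': node 12→13
i=20 'c': node 13→14
i=21 'b': node 14→15  ** P5@[21:21]
i=22 'a': node 15→16
i=23 'a': node 16→17  ** P4@[18:23]
i=24 'd': node 17→10 ·f
i=25 'b': node 10→11  ** P3@[24:25],P5@[25:25]
i=26 'b': node 11→7 ·f  ** P1@[25:26],P5@[26:26]
i=27 'b': node 7→7 ·f  ** P1@[26:27],P5@[27:27]
i=28 'd': node 7→8 ·f
i=29 'b': node 8→11 ·f  ** P3@[28:29],P5@[29:29]
i=30 'd': node 11→8 ·f
i=31 'b': node 8→11 ·f  ** P3@[30:31],P5@[31:31]
i=32 'c': node 11→2 ·f
i=33 'b': node 2→1 ·f  ** P5@[33:33]
i=34 'd': node 1→8
i=35 'b': node 8→11 ·f  ** P3@[34:35],P5@[35:35]
i=36 'c': node 11→2 ·f
i=37 'a': node 2→3
i=38 'a': node 3→4
i=39 'c': node 4→5
i=40 'c': node 5→6  ** P0@[35:40],P7@[38:40]
i=41 'b': node 6→1 ·f  ** P5@[41:41]
i=42 'b': node 1→7  ** P1@[41:42],P5@[42:42]
i=43 'c': node 7→2 ·f
i=44 'b': node 2→1 ·f  ** P5@[44:44]
i=45 'b': node 1→7  ** P1@[44:45],P5@[45:45]
i=46 'a': node 7→21 ·f
i=47 'c': node 21→22
i=48 'c': node 22→23  ** P7@[46:48]
i=49 'c': node 23→14 ·f
i=50 'b': node 14→15  ** P5@[50:50]
i=51 'a': node 15→16
i=52 'a': node 16→17  ** P4@[47:52]
i=53 'a': node 17→21 ·f
i=54 'c': node 21→22
i=55 'c': node 22→23  ** P7@[53:55]
i=56 'a': node 23→21 ·f
i=57 'a': node 21→21 ·f
i=58 'd': node 21→10 ·f
i=59 'a': node 10→18
i=60 'a': node 18→19
i=61 'b': node 19→20  ** P5@[61:61],P6@[58:61]
i=62 'b': node 20→7 ·f  ** P1@[61:62],P5@[62:62]
i=63 'c': node 7→2 ·f

All matches (sorted): [[8,5],[10,4],[11,5],[16,0],[16,7],[21,5],[23,4],[25,3],[25,5],[26,1],[26,5],[27,1],[27,5],[29,3],[29,5],[31,3],[31,5],[33,5],[35,3],[35,5],[40,0],[40,7],[41,5],[42,1],[42,5],[44,5],[45,1],[45,5],[48,7],[50,5],[52,4],[55,7],[61,5],[61,6],[62,1],[62,5]]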